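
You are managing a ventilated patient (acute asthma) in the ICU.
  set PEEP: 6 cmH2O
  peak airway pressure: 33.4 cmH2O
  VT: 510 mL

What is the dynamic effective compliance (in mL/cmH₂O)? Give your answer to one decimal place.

Dynamic compliance = Vt / (PIP − PEEP) = 510 / (33.4 − 6) = 510 / 27.4 = 18.613 mL/cmH2O.

18.6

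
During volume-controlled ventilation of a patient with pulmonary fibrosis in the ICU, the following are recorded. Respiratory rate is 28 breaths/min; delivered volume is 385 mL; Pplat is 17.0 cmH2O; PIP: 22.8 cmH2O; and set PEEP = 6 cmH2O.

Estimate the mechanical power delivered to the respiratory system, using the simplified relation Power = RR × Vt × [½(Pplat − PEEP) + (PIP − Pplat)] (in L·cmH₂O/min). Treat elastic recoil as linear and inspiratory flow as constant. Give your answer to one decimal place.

Per-breath work = Vt × [½(Pplat−PEEP) + (PIP−Pplat)] = 0.385 × [0.5×11.0 + 5.8] = 0.385 × 11.3 = 4.351 L·cmH2O.
Power = 28 × 4.351 = 121.83 L·cmH2O/min.

121.8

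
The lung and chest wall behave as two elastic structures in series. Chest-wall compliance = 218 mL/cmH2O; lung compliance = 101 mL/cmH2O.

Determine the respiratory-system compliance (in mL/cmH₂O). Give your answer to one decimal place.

69.0

Lung and chest wall are elastances in series: 1/Crs = 1/CL + 1/Ccw.
1/Crs = 1/101 + 1/218 = 0.01449.
Crs = 69.013 mL/cmH2O.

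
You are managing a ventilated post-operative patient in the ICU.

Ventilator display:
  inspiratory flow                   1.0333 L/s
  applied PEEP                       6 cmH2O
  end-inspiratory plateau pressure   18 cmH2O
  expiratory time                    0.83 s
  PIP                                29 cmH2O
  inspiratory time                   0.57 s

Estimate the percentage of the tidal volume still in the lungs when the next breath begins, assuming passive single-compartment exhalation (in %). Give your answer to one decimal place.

Vt = flow × Ti = 1.0333 L/s × 0.57 s × 1000 mL/L = 588.98 mL.
R = (PIP − Pplat)/V̇ = (29 − 18) / 1.0333 = 11.0/1.0333 = 10.646 cmH2O·s/L.
C = Vt/(Pplat − PEEP) = 588.98 / (18 − 6) = 588.98/12.0 = 49.082 mL/cmH2O.
τ = R × C = 10.646 × 0.04908 L/cmH2O = 0.5225 s.
Fraction remaining at end-expiration = e^(−Te/τ) = e^(−0.83/0.5225) = 0.2042 → 20.42%.

20.4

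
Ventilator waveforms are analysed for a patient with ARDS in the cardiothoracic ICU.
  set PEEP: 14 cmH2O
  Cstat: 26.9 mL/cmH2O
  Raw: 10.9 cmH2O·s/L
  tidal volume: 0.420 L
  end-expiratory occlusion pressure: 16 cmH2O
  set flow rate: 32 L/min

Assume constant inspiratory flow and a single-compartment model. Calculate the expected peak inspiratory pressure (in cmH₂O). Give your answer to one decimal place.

37.4

Flow: 32 L/min ÷ 60 = 0.5333 L/s.
Total PEEP = 16 cmH2O (set 14 + intrinsic 2); this is the baseline alveolar pressure.
Equation of motion (constant flow): PIP = Vt/C + R·V̇ + PEEP.
PIP = 420/26.9 + 10.9×0.5333 + 16 = 15.613 + 5.813 + 16 = 37.426 cmH2O.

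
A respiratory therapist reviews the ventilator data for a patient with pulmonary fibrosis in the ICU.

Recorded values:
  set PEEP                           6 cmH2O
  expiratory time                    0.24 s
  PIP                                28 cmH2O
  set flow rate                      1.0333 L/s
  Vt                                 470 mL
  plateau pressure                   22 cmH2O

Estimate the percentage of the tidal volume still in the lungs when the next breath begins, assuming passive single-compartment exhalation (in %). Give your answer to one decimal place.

R = (PIP − Pplat)/V̇ = (28 − 22) / 1.0333 = 6.0/1.0333 = 5.807 cmH2O·s/L.
C = Vt/(Pplat − PEEP) = 470.0 / (22 − 6) = 470.0/16.0 = 29.375 mL/cmH2O.
τ = R × C = 5.807 × 0.02938 L/cmH2O = 0.1706 s.
Fraction remaining at end-expiration = e^(−Te/τ) = e^(−0.24/0.1706) = 0.2449 → 24.49%.

24.5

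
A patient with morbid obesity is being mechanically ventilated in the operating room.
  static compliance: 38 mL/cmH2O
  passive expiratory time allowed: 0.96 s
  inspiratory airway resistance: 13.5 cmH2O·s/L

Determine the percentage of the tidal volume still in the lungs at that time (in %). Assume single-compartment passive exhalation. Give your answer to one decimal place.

15.4

τ = R × C = 13.5 × 38 mL/cmH2O = 13.5 × 0.038 L/cmH2O = 0.513 s.
Passive exhalation: V(t)/V₀ = e^(−t/τ) = e^(−0.96/0.513) = 0.1539.
Fraction remaining = 0.1539 → 15.39%.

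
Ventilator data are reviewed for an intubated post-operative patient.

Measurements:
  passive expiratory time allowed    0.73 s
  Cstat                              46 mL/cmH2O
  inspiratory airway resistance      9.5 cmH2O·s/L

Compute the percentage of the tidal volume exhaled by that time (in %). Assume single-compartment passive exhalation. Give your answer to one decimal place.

81.2

τ = R × C = 9.5 × 46 mL/cmH2O = 9.5 × 0.046 L/cmH2O = 0.437 s.
Passive exhalation: V(t)/V₀ = e^(−t/τ) = e^(−0.73/0.437) = 0.1882.
Fraction exhaled = 1 − 0.1882 = 0.8118 → 81.18%.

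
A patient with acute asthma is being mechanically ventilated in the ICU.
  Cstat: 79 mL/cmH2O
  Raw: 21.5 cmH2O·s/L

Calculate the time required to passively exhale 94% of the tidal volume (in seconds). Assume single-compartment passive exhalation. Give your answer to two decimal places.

τ = R × C = 21.5 × 79 mL/cmH2O = 21.5 × 0.079 L/cmH2O = 1.699 s.
Exhaled fraction f = 1 − e^(−t/τ) → t = −τ·ln(1 − f) = −1.699·ln(0.06) = 4.78 s.

4.78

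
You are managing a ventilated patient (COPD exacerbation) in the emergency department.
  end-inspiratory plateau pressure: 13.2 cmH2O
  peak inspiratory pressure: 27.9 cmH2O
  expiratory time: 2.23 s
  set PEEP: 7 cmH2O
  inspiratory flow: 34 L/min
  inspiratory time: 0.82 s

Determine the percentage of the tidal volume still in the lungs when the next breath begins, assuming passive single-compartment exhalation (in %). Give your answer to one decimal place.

Flow: 34 L/min ÷ 60 = 0.5667 L/s.
Vt = flow × Ti = 0.5667 L/s × 0.82 s × 1000 mL/L = 464.69 mL.
R = (PIP − Pplat)/V̇ = (27.9 − 13.2) / 0.5667 = 14.7/0.5667 = 25.94 cmH2O·s/L.
C = Vt/(Pplat − PEEP) = 464.69 / (13.2 − 7) = 464.69/6.2 = 74.95 mL/cmH2O.
τ = R × C = 25.94 × 0.07495 L/cmH2O = 1.944 s.
Fraction remaining at end-expiration = e^(−Te/τ) = e^(−2.23/1.944) = 0.3176 → 31.76%.

31.8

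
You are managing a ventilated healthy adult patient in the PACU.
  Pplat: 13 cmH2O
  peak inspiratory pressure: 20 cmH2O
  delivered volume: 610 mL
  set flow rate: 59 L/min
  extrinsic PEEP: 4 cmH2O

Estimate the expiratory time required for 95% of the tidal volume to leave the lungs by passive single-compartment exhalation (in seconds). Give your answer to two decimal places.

Flow: 59 L/min ÷ 60 = 0.9833 L/s.
R = (PIP − Pplat)/V̇ = (20 − 13) / 0.9833 = 7.0/0.9833 = 7.119 cmH2O·s/L.
C = Vt/(Pplat − PEEP) = 610.0 / (13 − 4) = 610.0/9.0 = 67.778 mL/cmH2O.
τ = R × C = 7.119 × 0.06778 L/cmH2O = 0.4825 s.
t = −τ·ln(1 − 0.95) = −0.4825·ln(0.05) = 1.445 s.

1.45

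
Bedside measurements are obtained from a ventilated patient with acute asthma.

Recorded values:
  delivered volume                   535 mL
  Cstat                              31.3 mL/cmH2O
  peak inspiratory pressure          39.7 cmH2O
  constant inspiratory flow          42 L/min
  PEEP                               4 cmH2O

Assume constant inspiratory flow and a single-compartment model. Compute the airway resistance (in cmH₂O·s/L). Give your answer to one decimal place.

26.6

Flow: 42 L/min ÷ 60 = 0.7 L/s.
Equation of motion (constant flow): PIP = Vt/C + R·V̇ + PEEP.
R·V̇ = PIP − Vt/C − PEEP = 39.7 − 535/31.3 − 4 = 39.7 − 17.093 − 4 = 18.607 cmH2O.
R = 18.607 / 0.7 = 26.581 cmH2O·s/L.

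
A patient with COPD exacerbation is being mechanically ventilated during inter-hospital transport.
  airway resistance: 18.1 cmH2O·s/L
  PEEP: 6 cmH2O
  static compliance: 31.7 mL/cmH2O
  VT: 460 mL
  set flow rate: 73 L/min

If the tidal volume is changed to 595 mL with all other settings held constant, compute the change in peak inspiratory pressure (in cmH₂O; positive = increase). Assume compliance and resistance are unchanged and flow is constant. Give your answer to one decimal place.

4.3

PIP = Vt/C + R·V̇ + PEEP (constant-flow equation of motion).
Only the elastic term changes: ΔPIP = ΔVt / C = (595 − 460) / 31.7 = 4.259 cmH2O.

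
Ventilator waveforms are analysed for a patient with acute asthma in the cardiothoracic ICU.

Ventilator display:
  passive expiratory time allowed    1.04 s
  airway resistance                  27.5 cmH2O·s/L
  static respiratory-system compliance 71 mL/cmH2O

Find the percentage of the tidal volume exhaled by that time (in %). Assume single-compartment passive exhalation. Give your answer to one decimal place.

41.3

τ = R × C = 27.5 × 71 mL/cmH2O = 27.5 × 0.071 L/cmH2O = 1.953 s.
Passive exhalation: V(t)/V₀ = e^(−t/τ) = e^(−1.04/1.953) = 0.5871.
Fraction exhaled = 1 − 0.5871 = 0.4129 → 41.29%.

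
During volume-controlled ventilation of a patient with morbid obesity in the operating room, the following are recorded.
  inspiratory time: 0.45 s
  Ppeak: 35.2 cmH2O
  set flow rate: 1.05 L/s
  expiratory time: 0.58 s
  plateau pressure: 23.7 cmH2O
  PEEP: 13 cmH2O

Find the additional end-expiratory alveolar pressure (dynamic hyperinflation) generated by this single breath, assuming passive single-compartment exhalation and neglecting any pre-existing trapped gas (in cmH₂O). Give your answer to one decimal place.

Vt = flow × Ti = 1.05 L/s × 0.45 s × 1000 mL/L = 472.5 mL.
R = (PIP − Pplat)/V̇ = (35.2 − 23.7) / 1.05 = 11.5/1.05 = 10.952 cmH2O·s/L.
C = Vt/(Pplat − PEEP) = 472.5 / (23.7 − 13) = 472.5/10.7 = 44.159 mL/cmH2O.
τ = R × C = 10.952 × 0.04416 L/cmH2O = 0.4836 s.
Fraction remaining = e^(−Te/τ) = e^(−0.58/0.4836) = 0.3014; trapped volume = 472.5 × 0.3014 = 142.41 mL.
Additional alveolar pressure from trapping ≈ V_trapped / C = 142.41 / 44.159 = 3.225 cmH2O.

3.2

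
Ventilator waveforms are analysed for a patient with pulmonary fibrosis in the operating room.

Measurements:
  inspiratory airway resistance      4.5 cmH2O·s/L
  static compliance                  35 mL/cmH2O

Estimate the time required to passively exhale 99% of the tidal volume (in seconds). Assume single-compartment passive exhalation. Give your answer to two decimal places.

0.73

τ = R × C = 4.5 × 35 mL/cmH2O = 4.5 × 0.035 L/cmH2O = 0.1575 s.
Exhaled fraction f = 1 − e^(−t/τ) → t = −τ·ln(1 − f) = −0.1575·ln(0.01) = 0.7253 s.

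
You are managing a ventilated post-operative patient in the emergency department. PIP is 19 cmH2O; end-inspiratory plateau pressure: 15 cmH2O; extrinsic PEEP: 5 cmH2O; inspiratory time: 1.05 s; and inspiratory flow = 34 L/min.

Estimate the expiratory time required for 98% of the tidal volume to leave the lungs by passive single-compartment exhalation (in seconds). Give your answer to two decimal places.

1.64

Flow: 34 L/min ÷ 60 = 0.5667 L/s.
Vt = flow × Ti = 0.5667 L/s × 1.05 s × 1000 mL/L = 595.04 mL.
R = (PIP − Pplat)/V̇ = (19 − 15) / 0.5667 = 4.0/0.5667 = 7.058 cmH2O·s/L.
C = Vt/(Pplat − PEEP) = 595.04 / (15 − 5) = 595.04/10.0 = 59.504 mL/cmH2O.
τ = R × C = 7.058 × 0.0595 L/cmH2O = 0.42 s.
t = −τ·ln(1 − 0.98) = −0.42·ln(0.02) = 1.643 s.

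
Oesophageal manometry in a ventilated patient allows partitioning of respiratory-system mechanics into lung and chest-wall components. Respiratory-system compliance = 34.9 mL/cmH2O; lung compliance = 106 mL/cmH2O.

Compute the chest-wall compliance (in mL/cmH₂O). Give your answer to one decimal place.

52.0

1/Ccw = 1/Crs − 1/CL.
1/Ccw = 1/34.9 − 1/106 = 0.01922.
Ccw = 52.029 mL/cmH2O.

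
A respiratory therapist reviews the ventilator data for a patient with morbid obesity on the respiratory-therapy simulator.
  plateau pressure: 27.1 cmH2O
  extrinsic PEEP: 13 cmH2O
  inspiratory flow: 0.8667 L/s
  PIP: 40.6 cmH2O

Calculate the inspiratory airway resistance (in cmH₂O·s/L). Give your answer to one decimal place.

15.6

Raw = (PIP − Pplat) / flow = (40.6 − 27.1) / 0.8667 = 13.5 / 0.8667 = 15.576 cmH2O·s/L.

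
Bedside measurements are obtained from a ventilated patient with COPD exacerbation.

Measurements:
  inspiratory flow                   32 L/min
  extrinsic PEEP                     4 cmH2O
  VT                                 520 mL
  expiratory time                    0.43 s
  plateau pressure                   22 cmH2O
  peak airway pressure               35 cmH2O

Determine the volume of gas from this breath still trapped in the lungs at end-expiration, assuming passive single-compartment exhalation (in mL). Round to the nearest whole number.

Flow: 32 L/min ÷ 60 = 0.5333 L/s.
R = (PIP − Pplat)/V̇ = (35 − 22) / 0.5333 = 13.0/0.5333 = 24.377 cmH2O·s/L.
C = Vt/(Pplat − PEEP) = 520.0 / (22 − 4) = 520.0/18.0 = 28.889 mL/cmH2O.
τ = R × C = 24.377 × 0.02889 L/cmH2O = 0.7043 s.
Fraction remaining = e^(−Te/τ) = e^(−0.43/0.7043) = 0.5431.
Trapped volume = 520.0 × 0.5431 = 282.41 mL.

282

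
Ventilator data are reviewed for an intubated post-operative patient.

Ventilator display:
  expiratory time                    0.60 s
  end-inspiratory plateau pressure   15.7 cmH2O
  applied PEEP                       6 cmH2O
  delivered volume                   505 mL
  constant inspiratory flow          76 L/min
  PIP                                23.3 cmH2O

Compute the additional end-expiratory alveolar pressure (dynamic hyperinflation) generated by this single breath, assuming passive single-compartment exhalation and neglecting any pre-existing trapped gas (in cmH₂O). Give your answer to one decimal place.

Flow: 76 L/min ÷ 60 = 1.2667 L/s.
R = (PIP − Pplat)/V̇ = (23.3 − 15.7) / 1.2667 = 7.6/1.2667 = 6.0 cmH2O·s/L.
C = Vt/(Pplat − PEEP) = 505.0 / (15.7 − 6) = 505.0/9.7 = 52.062 mL/cmH2O.
τ = R × C = 6.0 × 0.05206 L/cmH2O = 0.3124 s.
Fraction remaining = e^(−Te/τ) = e^(−0.60/0.3124) = 0.1465; trapped volume = 505.0 × 0.1465 = 73.983 mL.
Additional alveolar pressure from trapping ≈ V_trapped / C = 73.983 / 52.062 = 1.421 cmH2O.

1.4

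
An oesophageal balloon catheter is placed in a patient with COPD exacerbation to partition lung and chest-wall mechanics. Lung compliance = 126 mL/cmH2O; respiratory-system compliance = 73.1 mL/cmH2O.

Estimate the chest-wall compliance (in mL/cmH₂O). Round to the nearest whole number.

1/Ccw = 1/Crs − 1/CL.
1/Ccw = 1/73.1 − 1/126 = 0.005743.
Ccw = 174.13 mL/cmH2O.

174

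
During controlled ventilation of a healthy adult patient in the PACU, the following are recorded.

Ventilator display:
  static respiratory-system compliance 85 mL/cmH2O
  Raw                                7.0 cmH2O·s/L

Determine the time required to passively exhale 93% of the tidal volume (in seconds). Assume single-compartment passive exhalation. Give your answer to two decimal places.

τ = R × C = 7.0 × 85 mL/cmH2O = 7.0 × 0.085 L/cmH2O = 0.595 s.
Exhaled fraction f = 1 − e^(−t/τ) → t = −τ·ln(1 − f) = −0.595·ln(0.07) = 1.582 s.

1.58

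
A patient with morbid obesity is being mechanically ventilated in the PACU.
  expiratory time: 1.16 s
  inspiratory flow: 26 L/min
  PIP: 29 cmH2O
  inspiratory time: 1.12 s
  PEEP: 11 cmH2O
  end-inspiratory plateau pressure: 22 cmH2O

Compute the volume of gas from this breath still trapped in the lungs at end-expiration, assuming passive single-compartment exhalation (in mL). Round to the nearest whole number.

95

Flow: 26 L/min ÷ 60 = 0.4333 L/s.
Vt = flow × Ti = 0.4333 L/s × 1.12 s × 1000 mL/L = 485.3 mL.
R = (PIP − Pplat)/V̇ = (29 − 22) / 0.4333 = 7.0/0.4333 = 16.155 cmH2O·s/L.
C = Vt/(Pplat − PEEP) = 485.3 / (22 − 11) = 485.3/11.0 = 44.118 mL/cmH2O.
τ = R × C = 16.155 × 0.04412 L/cmH2O = 0.7128 s.
Fraction remaining = e^(−Te/τ) = e^(−1.16/0.7128) = 0.1964.
Trapped volume = 485.3 × 0.1964 = 95.313 mL.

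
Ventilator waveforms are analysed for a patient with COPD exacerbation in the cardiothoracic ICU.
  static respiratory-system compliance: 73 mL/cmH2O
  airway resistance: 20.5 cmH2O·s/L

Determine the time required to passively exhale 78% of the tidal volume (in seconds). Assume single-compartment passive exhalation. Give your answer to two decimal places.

τ = R × C = 20.5 × 73 mL/cmH2O = 20.5 × 0.073 L/cmH2O = 1.497 s.
Exhaled fraction f = 1 − e^(−t/τ) → t = −τ·ln(1 − f) = −1.497·ln(0.22) = 2.267 s.

2.27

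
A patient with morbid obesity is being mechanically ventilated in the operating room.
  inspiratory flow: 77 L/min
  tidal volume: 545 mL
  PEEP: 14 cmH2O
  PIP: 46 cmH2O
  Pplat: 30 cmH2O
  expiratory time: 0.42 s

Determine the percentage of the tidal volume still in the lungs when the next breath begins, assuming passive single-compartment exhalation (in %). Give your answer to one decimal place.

37.2

Flow: 77 L/min ÷ 60 = 1.2833 L/s.
R = (PIP − Pplat)/V̇ = (46 − 30) / 1.2833 = 16.0/1.2833 = 12.468 cmH2O·s/L.
C = Vt/(Pplat − PEEP) = 545.0 / (30 − 14) = 545.0/16.0 = 34.063 mL/cmH2O.
τ = R × C = 12.468 × 0.03406 L/cmH2O = 0.4247 s.
Fraction remaining at end-expiration = e^(−Te/τ) = e^(−0.42/0.4247) = 0.372 → 37.2%.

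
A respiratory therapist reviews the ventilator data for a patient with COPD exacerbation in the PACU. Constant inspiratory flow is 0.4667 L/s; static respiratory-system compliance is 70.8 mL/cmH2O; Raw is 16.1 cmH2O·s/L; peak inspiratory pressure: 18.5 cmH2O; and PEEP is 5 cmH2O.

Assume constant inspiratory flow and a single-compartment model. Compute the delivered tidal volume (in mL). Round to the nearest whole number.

Equation of motion (constant flow): PIP = Vt/C + R·V̇ + PEEP.
Vt/C = PIP − R·V̇ − PEEP = 18.5 − 7.514 − 5 = 5.986 cmH2O.
Vt = C × 5.986 = 70.8 × 5.986 = 423.81 mL.

424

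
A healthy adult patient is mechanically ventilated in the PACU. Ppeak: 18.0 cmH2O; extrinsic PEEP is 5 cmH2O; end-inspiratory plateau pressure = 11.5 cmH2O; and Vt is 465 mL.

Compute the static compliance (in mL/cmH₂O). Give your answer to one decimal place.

71.5

Cstat = Vt / (Pplat − PEEP) = 465 / (11.5 − 5) = 465 / 6.5 = 71.538 mL/cmH2O.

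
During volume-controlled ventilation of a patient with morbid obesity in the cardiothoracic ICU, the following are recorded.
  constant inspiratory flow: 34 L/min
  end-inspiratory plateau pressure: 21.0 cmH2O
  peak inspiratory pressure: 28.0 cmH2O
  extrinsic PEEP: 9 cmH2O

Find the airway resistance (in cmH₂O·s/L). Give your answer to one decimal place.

Flow: 34 L/min ÷ 60 = 0.5667 L/s.
Raw = (PIP − Pplat) / flow = (28.0 − 21.0) / 0.5667 = 7.0 / 0.5667 = 12.352 cmH2O·s/L.

12.4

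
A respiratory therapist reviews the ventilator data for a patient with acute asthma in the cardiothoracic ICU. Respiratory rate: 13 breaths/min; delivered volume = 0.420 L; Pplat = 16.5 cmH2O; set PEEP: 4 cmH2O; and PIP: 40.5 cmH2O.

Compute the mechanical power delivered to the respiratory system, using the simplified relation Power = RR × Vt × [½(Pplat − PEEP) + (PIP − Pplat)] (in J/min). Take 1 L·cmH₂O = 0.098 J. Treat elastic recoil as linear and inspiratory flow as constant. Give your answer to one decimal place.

16.2

Per-breath work = Vt × [½(Pplat−PEEP) + (PIP−Pplat)] = 0.420 × [0.5×12.5 + 24.0] = 0.420 × 30.25 = 12.705 L·cmH2O.
Power = 13 × 12.705 = 165.17 L·cmH2O/min.
× 0.098 J/(L·cmH2O) → 16.187 J/min.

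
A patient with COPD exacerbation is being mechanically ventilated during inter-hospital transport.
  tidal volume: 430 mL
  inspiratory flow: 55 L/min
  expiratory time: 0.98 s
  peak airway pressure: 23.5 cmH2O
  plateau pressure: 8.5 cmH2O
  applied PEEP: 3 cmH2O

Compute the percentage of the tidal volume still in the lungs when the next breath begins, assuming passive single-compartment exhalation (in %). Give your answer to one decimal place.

46.5

Flow: 55 L/min ÷ 60 = 0.9167 L/s.
R = (PIP − Pplat)/V̇ = (23.5 − 8.5) / 0.9167 = 15.0/0.9167 = 16.363 cmH2O·s/L.
C = Vt/(Pplat − PEEP) = 430.0 / (8.5 − 3) = 430.0/5.5 = 78.182 mL/cmH2O.
τ = R × C = 16.363 × 0.07818 L/cmH2O = 1.279 s.
Fraction remaining at end-expiration = e^(−Te/τ) = e^(−0.98/1.279) = 0.4648 → 46.48%.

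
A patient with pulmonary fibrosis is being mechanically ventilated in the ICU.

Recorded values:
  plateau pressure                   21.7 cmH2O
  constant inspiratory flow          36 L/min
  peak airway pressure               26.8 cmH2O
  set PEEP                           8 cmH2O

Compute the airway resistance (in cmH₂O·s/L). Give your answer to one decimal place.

8.5

Flow: 36 L/min ÷ 60 = 0.6 L/s.
Raw = (PIP − Pplat) / flow = (26.8 − 21.7) / 0.6 = 5.1 / 0.6 = 8.5 cmH2O·s/L.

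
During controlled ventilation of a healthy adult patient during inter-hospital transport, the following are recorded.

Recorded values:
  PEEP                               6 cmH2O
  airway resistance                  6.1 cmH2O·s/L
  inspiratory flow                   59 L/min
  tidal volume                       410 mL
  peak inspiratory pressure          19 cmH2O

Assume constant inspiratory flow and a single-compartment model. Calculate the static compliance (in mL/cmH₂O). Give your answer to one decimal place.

Flow: 59 L/min ÷ 60 = 0.9833 L/s.
Equation of motion (constant flow): PIP = Vt/C + R·V̇ + PEEP.
Vt/C = PIP − R·V̇ − PEEP = 19 − 6.1×0.9833 − 6 = 19 − 5.998 − 6 = 7.002 cmH2O.
C = Vt / 7.002 = 410 / 7.002 = 58.555 mL/cmH2O.

58.6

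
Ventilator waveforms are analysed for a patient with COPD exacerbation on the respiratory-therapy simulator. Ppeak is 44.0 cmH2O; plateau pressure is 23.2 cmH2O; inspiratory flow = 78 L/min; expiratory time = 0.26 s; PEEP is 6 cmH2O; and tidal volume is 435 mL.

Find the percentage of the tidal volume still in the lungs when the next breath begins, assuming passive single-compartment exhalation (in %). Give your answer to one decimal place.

52.6

Flow: 78 L/min ÷ 60 = 1.3 L/s.
R = (PIP − Pplat)/V̇ = (44.0 − 23.2) / 1.3 = 20.8/1.3 = 16.0 cmH2O·s/L.
C = Vt/(Pplat − PEEP) = 435.0 / (23.2 − 6) = 435.0/17.2 = 25.291 mL/cmH2O.
τ = R × C = 16.0 × 0.02529 L/cmH2O = 0.4046 s.
Fraction remaining at end-expiration = e^(−Te/τ) = e^(−0.26/0.4046) = 0.5259 → 52.59%.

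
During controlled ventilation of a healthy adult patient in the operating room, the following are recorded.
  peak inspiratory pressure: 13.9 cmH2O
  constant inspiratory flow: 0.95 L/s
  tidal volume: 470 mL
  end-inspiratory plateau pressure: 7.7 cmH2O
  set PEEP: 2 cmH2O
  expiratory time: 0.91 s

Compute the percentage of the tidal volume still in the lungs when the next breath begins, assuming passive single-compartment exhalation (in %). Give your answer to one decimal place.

R = (PIP − Pplat)/V̇ = (13.9 − 7.7) / 0.95 = 6.2/0.95 = 6.526 cmH2O·s/L.
C = Vt/(Pplat − PEEP) = 470.0 / (7.7 − 2) = 470.0/5.7 = 82.456 mL/cmH2O.
τ = R × C = 6.526 × 0.08246 L/cmH2O = 0.5381 s.
Fraction remaining at end-expiration = e^(−Te/τ) = e^(−0.91/0.5381) = 0.1843 → 18.43%.

18.4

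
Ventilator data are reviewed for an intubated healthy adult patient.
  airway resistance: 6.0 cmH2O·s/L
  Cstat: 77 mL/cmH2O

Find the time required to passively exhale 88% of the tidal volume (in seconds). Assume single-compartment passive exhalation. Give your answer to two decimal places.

τ = R × C = 6.0 × 77 mL/cmH2O = 6.0 × 0.077 L/cmH2O = 0.462 s.
Exhaled fraction f = 1 − e^(−t/τ) → t = −τ·ln(1 − f) = −0.462·ln(0.12) = 0.9796 s.

0.98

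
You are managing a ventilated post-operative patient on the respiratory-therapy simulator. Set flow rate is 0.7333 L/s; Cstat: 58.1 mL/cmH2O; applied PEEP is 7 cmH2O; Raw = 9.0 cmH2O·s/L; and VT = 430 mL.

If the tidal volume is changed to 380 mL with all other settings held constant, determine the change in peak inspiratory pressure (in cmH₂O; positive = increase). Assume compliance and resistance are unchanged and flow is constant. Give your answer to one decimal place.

PIP = Vt/C + R·V̇ + PEEP (constant-flow equation of motion).
Only the elastic term changes: ΔPIP = ΔVt / C = (380 − 430) / 58.1 = -0.8606 cmH2O.

-0.9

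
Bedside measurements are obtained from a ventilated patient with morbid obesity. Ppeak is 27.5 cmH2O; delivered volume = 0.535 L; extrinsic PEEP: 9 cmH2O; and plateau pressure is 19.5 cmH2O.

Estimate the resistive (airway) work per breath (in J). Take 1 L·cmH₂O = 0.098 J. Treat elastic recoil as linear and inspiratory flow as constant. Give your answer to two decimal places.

0.42

With constant inspiratory flow the resistive pressure is constant at PIP − Pplat = 27.5 − 19.5 = 8.0 cmH2O, so resistive work = 8.0 × 0.535 = 4.28 L·cmH2O.
× 0.098 J/(L·cmH2O) → 0.4194 J.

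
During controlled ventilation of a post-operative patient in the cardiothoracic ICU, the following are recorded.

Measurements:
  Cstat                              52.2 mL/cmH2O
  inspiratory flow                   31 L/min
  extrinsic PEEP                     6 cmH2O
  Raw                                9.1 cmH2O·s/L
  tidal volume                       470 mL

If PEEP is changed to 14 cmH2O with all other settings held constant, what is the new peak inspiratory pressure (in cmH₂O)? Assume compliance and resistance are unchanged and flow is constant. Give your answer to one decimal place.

27.7

Flow: 31 L/min ÷ 60 = 0.5167 L/s.
PIP = Vt/C + R·V̇ + PEEP (constant-flow equation of motion).
Only the baseline term changes: ΔPIP = ΔPEEP = 14 − 6 = 8.0 cmH2O.
Original PIP = 470/52.2 + 9.1×0.5167 + 6 = 19.706 cmH2O; new PIP = 19.706 + (8.0) = 27.706 cmH2O.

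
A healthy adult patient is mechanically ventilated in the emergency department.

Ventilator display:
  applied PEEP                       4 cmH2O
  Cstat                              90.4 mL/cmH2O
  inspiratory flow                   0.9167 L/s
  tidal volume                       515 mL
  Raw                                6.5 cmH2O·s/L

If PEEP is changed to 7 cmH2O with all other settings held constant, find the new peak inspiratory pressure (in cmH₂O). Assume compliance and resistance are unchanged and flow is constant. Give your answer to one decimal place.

18.7

PIP = Vt/C + R·V̇ + PEEP (constant-flow equation of motion).
Only the baseline term changes: ΔPIP = ΔPEEP = 7 − 4 = 3.0 cmH2O.
Original PIP = 515/90.4 + 6.5×0.9167 + 4 = 15.655 cmH2O; new PIP = 15.655 + (3.0) = 18.655 cmH2O.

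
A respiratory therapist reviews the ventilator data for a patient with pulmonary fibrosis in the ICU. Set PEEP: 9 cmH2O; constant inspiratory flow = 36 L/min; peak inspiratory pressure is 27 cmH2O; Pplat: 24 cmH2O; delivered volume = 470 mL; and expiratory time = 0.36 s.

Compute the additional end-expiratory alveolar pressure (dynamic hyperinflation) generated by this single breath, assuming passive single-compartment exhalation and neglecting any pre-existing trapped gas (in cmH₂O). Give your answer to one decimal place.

1.5

Flow: 36 L/min ÷ 60 = 0.6 L/s.
R = (PIP − Pplat)/V̇ = (27 − 24) / 0.6 = 3.0/0.6 = 5.0 cmH2O·s/L.
C = Vt/(Pplat − PEEP) = 470.0 / (24 − 9) = 470.0/15.0 = 31.333 mL/cmH2O.
τ = R × C = 5.0 × 0.03133 L/cmH2O = 0.1567 s.
Fraction remaining = e^(−Te/τ) = e^(−0.36/0.1567) = 0.1005; trapped volume = 470.0 × 0.1005 = 47.235 mL.
Additional alveolar pressure from trapping ≈ V_trapped / C = 47.235 / 31.333 = 1.508 cmH2O.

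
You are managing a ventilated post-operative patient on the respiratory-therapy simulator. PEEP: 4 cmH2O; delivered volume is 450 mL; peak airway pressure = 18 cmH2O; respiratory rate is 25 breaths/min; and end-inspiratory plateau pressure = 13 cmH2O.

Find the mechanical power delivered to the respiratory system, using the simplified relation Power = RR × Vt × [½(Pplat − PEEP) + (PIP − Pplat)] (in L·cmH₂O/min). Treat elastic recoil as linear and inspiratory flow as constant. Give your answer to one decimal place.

Per-breath work = Vt × [½(Pplat−PEEP) + (PIP−Pplat)] = 0.450 × [0.5×9.0 + 5.0] = 0.450 × 9.5 = 4.275 L·cmH2O.
Power = 25 × 4.275 = 106.88 L·cmH2O/min.

106.9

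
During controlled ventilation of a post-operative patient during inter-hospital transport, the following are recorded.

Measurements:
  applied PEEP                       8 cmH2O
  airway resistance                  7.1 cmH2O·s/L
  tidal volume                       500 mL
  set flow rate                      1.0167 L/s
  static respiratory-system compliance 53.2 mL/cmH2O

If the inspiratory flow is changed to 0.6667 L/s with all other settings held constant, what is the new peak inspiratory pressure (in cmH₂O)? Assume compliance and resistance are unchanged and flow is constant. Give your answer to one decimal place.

22.1

PIP = Vt/C + R·V̇ + PEEP (constant-flow equation of motion).
Only the resistive term changes: ΔPIP = R × ΔV̇ = 7.1 × (0.6667 − 1.0167) = 7.1 × -0.35 = -2.485 cmH2O.
Original PIP = 500/53.2 + 7.1×1.0167 + 8 = 24.617 cmH2O; new PIP = 24.617 + (-2.485) = 22.132 cmH2O.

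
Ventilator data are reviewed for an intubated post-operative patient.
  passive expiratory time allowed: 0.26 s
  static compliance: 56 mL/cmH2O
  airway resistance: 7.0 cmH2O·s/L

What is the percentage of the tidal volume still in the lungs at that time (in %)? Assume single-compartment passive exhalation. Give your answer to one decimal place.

51.5

τ = R × C = 7.0 × 56 mL/cmH2O = 7.0 × 0.056 L/cmH2O = 0.392 s.
Passive exhalation: V(t)/V₀ = e^(−t/τ) = e^(−0.26/0.392) = 0.5152.
Fraction remaining = 0.5152 → 51.52%.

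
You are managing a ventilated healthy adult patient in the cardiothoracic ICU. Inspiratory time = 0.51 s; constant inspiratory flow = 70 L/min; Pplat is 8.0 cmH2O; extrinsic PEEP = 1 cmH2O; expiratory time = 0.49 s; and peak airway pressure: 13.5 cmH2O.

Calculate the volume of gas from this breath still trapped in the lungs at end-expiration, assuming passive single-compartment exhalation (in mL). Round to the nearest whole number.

Flow: 70 L/min ÷ 60 = 1.1667 L/s.
Vt = flow × Ti = 1.1667 L/s × 0.51 s × 1000 mL/L = 595.02 mL.
R = (PIP − Pplat)/V̇ = (13.5 − 8.0) / 1.1667 = 5.5/1.1667 = 4.714 cmH2O·s/L.
C = Vt/(Pplat − PEEP) = 595.02 / (8.0 − 1) = 595.02/7.0 = 85.003 mL/cmH2O.
τ = R × C = 4.714 × 0.085 L/cmH2O = 0.4007 s.
Fraction remaining = e^(−Te/τ) = e^(−0.49/0.4007) = 0.2944.
Trapped volume = 595.02 × 0.2944 = 175.17 mL.

175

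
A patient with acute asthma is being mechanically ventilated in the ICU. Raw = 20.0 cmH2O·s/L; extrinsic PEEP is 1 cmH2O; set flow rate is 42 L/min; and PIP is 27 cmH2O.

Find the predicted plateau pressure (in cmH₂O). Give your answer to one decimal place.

Flow: 42 L/min ÷ 60 = 0.7 L/s.
Pplat = PIP − Raw × flow = 27 − 20.0 × 0.7 = 27 − 14.0 = 13.0 cmH2O.

13.0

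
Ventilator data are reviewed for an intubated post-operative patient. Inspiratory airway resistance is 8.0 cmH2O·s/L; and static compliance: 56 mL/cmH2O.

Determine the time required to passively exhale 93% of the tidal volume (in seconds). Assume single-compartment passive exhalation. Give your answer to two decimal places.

1.19

τ = R × C = 8.0 × 56 mL/cmH2O = 8.0 × 0.056 L/cmH2O = 0.448 s.
Exhaled fraction f = 1 − e^(−t/τ) → t = −τ·ln(1 − f) = −0.448·ln(0.07) = 1.191 s.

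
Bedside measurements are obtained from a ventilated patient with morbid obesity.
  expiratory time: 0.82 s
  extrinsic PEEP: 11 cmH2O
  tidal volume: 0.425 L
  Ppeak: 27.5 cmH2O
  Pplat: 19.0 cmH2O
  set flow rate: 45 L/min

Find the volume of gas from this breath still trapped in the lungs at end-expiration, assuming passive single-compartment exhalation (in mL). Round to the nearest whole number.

109

Flow: 45 L/min ÷ 60 = 0.75 L/s.
R = (PIP − Pplat)/V̇ = (27.5 − 19.0) / 0.75 = 8.5/0.75 = 11.333 cmH2O·s/L.
C = Vt/(Pplat − PEEP) = 425.0 / (19.0 − 11) = 425.0/8.0 = 53.125 mL/cmH2O.
τ = R × C = 11.333 × 0.05313 L/cmH2O = 0.6021 s.
Fraction remaining = e^(−Te/τ) = e^(−0.82/0.6021) = 0.2562.
Trapped volume = 425.0 × 0.2562 = 108.89 mL.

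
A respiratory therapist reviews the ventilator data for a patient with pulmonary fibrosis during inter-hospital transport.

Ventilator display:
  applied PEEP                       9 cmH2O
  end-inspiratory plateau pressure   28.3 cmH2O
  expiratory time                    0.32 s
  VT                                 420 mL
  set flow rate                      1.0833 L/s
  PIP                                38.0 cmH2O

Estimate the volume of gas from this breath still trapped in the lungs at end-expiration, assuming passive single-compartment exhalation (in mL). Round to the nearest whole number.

81

R = (PIP − Pplat)/V̇ = (38.0 − 28.3) / 1.0833 = 9.7/1.0833 = 8.954 cmH2O·s/L.
C = Vt/(Pplat − PEEP) = 420.0 / (28.3 − 9) = 420.0/19.3 = 21.762 mL/cmH2O.
τ = R × C = 8.954 × 0.02176 L/cmH2O = 0.1948 s.
Fraction remaining = e^(−Te/τ) = e^(−0.32/0.1948) = 0.1935.
Trapped volume = 420.0 × 0.1935 = 81.27 mL.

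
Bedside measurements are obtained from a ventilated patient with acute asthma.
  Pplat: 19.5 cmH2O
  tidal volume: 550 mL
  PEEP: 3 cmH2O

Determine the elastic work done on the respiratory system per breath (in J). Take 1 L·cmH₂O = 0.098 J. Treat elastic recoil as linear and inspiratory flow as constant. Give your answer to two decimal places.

Elastic work ≈ ½ × (Pplat − PEEP) × Vt = 0.5 × (19.5 − 3) × 0.550 L = 0.5 × 16.5 × 0.550 = 4.538 L·cmH2O.
× 0.098 J/(L·cmH2O) → 0.4447 J.

0.44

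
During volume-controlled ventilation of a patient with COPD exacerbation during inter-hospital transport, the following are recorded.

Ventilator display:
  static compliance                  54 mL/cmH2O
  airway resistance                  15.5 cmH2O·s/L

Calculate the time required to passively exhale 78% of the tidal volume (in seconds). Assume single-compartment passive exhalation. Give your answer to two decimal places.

τ = R × C = 15.5 × 54 mL/cmH2O = 15.5 × 0.054 L/cmH2O = 0.837 s.
Exhaled fraction f = 1 − e^(−t/τ) → t = −τ·ln(1 − f) = −0.837·ln(0.22) = 1.267 s.

1.27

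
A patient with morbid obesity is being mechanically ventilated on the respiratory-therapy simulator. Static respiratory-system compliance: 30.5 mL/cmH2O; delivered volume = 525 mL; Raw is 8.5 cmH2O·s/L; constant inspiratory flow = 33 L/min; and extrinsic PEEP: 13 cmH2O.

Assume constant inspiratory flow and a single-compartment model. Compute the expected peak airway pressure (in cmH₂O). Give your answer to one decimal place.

Flow: 33 L/min ÷ 60 = 0.55 L/s.
Equation of motion (constant flow): PIP = Vt/C + R·V̇ + PEEP.
PIP = 525/30.5 + 8.5×0.55 + 13 = 17.213 + 4.675 + 13 = 34.888 cmH2O.

34.9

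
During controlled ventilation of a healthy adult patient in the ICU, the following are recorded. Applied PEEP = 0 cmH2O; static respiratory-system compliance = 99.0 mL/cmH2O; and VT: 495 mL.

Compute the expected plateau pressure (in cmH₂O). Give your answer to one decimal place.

Pplat = PEEP + Vt / Cstat = 0 + 495 / 99.0 = 0 + 5.0 = 5.0 cmH2O.

5.0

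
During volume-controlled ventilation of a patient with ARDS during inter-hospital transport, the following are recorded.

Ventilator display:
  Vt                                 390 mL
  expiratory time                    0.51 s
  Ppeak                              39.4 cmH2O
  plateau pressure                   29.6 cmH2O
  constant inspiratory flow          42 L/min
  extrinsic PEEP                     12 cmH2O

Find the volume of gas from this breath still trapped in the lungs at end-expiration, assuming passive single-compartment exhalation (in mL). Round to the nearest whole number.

75

Flow: 42 L/min ÷ 60 = 0.7 L/s.
R = (PIP − Pplat)/V̇ = (39.4 − 29.6) / 0.7 = 9.8/0.7 = 14.0 cmH2O·s/L.
C = Vt/(Pplat − PEEP) = 390.0 / (29.6 − 12) = 390.0/17.6 = 22.159 mL/cmH2O.
τ = R × C = 14.0 × 0.02216 L/cmH2O = 0.3102 s.
Fraction remaining = e^(−Te/τ) = e^(−0.51/0.3102) = 0.1932.
Trapped volume = 390.0 × 0.1932 = 75.348 mL.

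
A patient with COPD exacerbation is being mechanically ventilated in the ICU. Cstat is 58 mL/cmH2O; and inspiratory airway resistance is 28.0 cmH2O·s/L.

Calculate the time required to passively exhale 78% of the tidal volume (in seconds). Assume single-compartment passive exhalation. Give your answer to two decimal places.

2.46

τ = R × C = 28.0 × 58 mL/cmH2O = 28.0 × 0.058 L/cmH2O = 1.624 s.
Exhaled fraction f = 1 − e^(−t/τ) → t = −τ·ln(1 − f) = −1.624·ln(0.22) = 2.459 s.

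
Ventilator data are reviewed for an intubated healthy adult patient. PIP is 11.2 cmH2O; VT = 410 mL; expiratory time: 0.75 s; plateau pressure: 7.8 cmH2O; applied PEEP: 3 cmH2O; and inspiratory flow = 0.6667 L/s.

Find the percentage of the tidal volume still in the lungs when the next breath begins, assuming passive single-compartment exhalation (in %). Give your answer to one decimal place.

R = (PIP − Pplat)/V̇ = (11.2 − 7.8) / 0.6667 = 3.4/0.6667 = 5.1 cmH2O·s/L.
C = Vt/(Pplat − PEEP) = 410.0 / (7.8 − 3) = 410.0/4.8 = 85.417 mL/cmH2O.
τ = R × C = 5.1 × 0.08542 L/cmH2O = 0.4356 s.
Fraction remaining at end-expiration = e^(−Te/τ) = e^(−0.75/0.4356) = 0.1788 → 17.88%.

17.9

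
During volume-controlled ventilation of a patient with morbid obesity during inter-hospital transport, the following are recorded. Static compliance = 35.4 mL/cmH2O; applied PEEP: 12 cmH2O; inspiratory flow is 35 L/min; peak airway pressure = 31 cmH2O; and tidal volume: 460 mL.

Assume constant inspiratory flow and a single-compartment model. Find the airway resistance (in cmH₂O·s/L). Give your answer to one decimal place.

10.3

Flow: 35 L/min ÷ 60 = 0.5833 L/s.
Equation of motion (constant flow): PIP = Vt/C + R·V̇ + PEEP.
R·V̇ = PIP − Vt/C − PEEP = 31 − 460/35.4 − 12 = 31 − 12.994 − 12 = 6.006 cmH2O.
R = 6.006 / 0.5833 = 10.297 cmH2O·s/L.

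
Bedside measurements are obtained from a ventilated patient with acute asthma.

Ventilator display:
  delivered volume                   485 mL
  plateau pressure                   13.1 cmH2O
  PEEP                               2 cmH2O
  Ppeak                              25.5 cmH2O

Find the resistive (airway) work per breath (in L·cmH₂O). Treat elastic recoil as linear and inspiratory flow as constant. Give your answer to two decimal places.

With constant inspiratory flow the resistive pressure is constant at PIP − Pplat = 25.5 − 13.1 = 12.4 cmH2O, so resistive work = 12.4 × 0.485 = 6.014 L·cmH2O.

6.01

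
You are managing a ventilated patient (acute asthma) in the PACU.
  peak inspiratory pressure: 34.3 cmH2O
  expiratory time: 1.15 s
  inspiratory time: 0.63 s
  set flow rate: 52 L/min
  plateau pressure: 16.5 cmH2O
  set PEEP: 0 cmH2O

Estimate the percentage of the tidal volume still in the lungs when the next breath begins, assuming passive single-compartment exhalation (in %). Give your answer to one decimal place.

Flow: 52 L/min ÷ 60 = 0.8667 L/s.
Vt = flow × Ti = 0.8667 L/s × 0.63 s × 1000 mL/L = 546.02 mL.
R = (PIP − Pplat)/V̇ = (34.3 − 16.5) / 0.8667 = 17.8/0.8667 = 20.538 cmH2O·s/L.
C = Vt/(Pplat − PEEP) = 546.02 / (16.5 − 0) = 546.02/16.5 = 33.092 mL/cmH2O.
τ = R × C = 20.538 × 0.03309 L/cmH2O = 0.6796 s.
Fraction remaining at end-expiration = e^(−Te/τ) = e^(−1.15/0.6796) = 0.1841 → 18.41%.

18.4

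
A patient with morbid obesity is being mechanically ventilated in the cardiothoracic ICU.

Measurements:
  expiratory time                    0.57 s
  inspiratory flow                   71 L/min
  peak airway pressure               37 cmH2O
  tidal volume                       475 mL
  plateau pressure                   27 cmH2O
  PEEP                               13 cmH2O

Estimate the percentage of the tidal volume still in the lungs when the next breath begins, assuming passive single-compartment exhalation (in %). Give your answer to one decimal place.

13.7

Flow: 71 L/min ÷ 60 = 1.1833 L/s.
R = (PIP − Pplat)/V̇ = (37 − 27) / 1.1833 = 10.0/1.1833 = 8.451 cmH2O·s/L.
C = Vt/(Pplat − PEEP) = 475.0 / (27 − 13) = 475.0/14.0 = 33.929 mL/cmH2O.
τ = R × C = 8.451 × 0.03393 L/cmH2O = 0.2867 s.
Fraction remaining at end-expiration = e^(−Te/τ) = e^(−0.57/0.2867) = 0.1369 → 13.69%.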